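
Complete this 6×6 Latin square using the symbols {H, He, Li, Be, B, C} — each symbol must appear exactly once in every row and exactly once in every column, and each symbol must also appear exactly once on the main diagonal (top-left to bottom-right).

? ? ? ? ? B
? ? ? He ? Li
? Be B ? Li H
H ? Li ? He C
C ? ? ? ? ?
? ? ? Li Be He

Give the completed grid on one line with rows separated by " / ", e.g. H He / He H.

Li He Be H C B / Be C H He B Li / He Be B C Li H / H B Li Be He C / C Li He B H Be / B H C Li Be He

(r3,c1) = He
(r3,c4) = C
(r4,c2) = B
(r4,c4) = Be
(r5,c5) = H
(r5,c6) = Be
(r6,c1) = B
(r1,c1) = Li
(r1,c4) = H
(r1,c5) = C
(r2,c1) = Be
(r2,c2) = C
(r2,c3) = H
(r2,c5) = B
(r5,c3) = He
(r5,c4) = B
(r6,c2) = H
(r6,c3) = C
(r1,c2) = He
(r1,c3) = Be
(r5,c2) = Li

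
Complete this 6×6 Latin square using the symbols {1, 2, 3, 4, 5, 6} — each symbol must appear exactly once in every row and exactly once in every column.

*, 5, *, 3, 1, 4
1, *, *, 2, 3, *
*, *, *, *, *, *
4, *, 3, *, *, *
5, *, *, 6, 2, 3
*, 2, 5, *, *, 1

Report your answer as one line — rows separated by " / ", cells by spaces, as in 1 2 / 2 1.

6 5 2 3 1 4 / 1 4 6 2 3 5 / 2 3 1 5 4 6 / 4 6 3 1 5 2 / 5 1 4 6 2 3 / 3 2 5 4 6 1

row 6 has {1,2,5}; column 4 has {2,3,6} — only 4 is left for (r6,c4).
row 6 has {1,2,4,5}; column 5 has {1,2,3} — only 6 is left for (r6,c5).
row 4 has {3,4}; column 5 has {1,2,3,6} — only 5 is left for (r4,c5).
row 6 has {1,2,4,5,6}; column 1 has {1,4,5} — only 3 is left for (r6,c1).
row 3 is empty so far; column 5 has {1,2,3,5,6} — only 4 is left for (r3,c5).
row 4 has {3,4,5}; column 4 has {2,3,4,6} — only 1 is left for (r4,c4).
row 3 has {4}; column 4 has {1,2,3,4,6} — only 5 is left for (r3,c4).
row 4 has {1,3,4,5}; column 2 has {2,5} — only 6 is left for (r4,c2).
row 4 has {1,3,4,5,6}; column 6 has {1,3,4} — only 2 is left for (r4,c6).
row 2 has {1,2,3}; column 2 has {2,5,6} — only 4 is left for (r2,c2).
row 2 has {1,2,3,4}; column 3 has {3,5} — only 6 is left for (r2,c3).
row 2 has {1,2,3,4,6}; column 6 has {1,2,3,4} — only 5 is left for (r2,c6).
row 3 has {4,5}; column 6 has {1,2,3,4,5} — only 6 is left for (r3,c6).
row 5 has {2,3,5,6}; column 2 has {2,4,5,6} — only 1 is left for (r5,c2).
row 5 has {1,2,3,5,6}; column 3 has {3,5,6} — only 4 is left for (r5,c3).
row 1 has {1,3,4,5}; column 3 has {3,4,5,6} — only 2 is left for (r1,c3).
row 3 has {4,5,6}; column 1 has {1,3,4,5} — only 2 is left for (r3,c1).
row 3 has {2,4,5,6}; column 2 has {1,2,4,5,6} — only 3 is left for (r3,c2).
row 3 has {2,3,4,5,6}; column 3 has {2,3,4,5,6} — only 1 is left for (r3,c3).
row 1 has {1,2,3,4,5}; column 1 has {1,2,3,4,5} — only 6 is left for (r1,c1).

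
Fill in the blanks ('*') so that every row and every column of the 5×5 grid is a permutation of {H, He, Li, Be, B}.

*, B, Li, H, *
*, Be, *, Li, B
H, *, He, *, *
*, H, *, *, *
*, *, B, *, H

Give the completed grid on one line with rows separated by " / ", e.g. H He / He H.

row 2 has {Li,Be,B}; column 1 has {H} — only He is left for (r2,c1).
row 2 has {He,Li,Be,B}; column 3 has {He,Li,B} — only H is left for (r2,c3).
row 3 has {H,He}; column 2 has {H,Be,B} — only Li is left for (r3,c2).
row 3 has {H,He,Li}; column 5 has {H,B} — only Be is left for (r3,c5).
row 4 has {H}; column 3 has {H,He,Li,B} — only Be is left for (r4,c3).
row 5 has {H,B}; column 2 has {H,Li,Be,B} — only He is left for (r5,c2).
row 5 has {H,He,B}; column 4 has {H,Li} — only Be is left for (r5,c4).
row 1 has {H,Li,B}; column 1 has {H,He} — only Be is left for (r1,c1).
row 1 has {H,Li,Be,B}; column 5 has {H,Be,B} — only He is left for (r1,c5).
row 3 has {H,He,Li,Be}; column 4 has {H,Li,Be} — only B is left for (r3,c4).
row 4 has {H,Be}; column 4 has {H,Li,Be,B} — only He is left for (r4,c4).
row 4 has {H,He,Be}; column 5 has {H,He,Be,B} — only Li is left for (r4,c5).
row 5 has {H,He,Be,B}; column 1 has {H,He,Be} — only Li is left for (r5,c1).
row 4 has {H,He,Li,Be}; column 1 has {H,He,Li,Be} — only B is left for (r4,c1).

Be B Li H He / He Be H Li B / H Li He B Be / B H Be He Li / Li He B Be H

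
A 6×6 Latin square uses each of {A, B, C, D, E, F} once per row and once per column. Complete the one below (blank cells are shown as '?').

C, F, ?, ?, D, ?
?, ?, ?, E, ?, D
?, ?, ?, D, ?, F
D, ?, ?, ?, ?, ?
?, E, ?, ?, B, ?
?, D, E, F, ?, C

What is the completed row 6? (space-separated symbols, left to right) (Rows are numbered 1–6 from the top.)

(r5,c6) = A
(r6,c5) = A
(r5,c1) = F
(r5,c4) = C
(r6,c1) = B

B D E F A C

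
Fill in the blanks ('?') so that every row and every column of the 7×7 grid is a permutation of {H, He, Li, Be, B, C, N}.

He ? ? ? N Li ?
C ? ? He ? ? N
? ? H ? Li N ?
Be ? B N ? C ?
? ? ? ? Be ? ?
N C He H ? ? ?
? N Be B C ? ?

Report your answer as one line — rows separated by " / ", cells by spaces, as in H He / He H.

He H C Be N Li B / C Be Li He H B N / B He H C Li N Be / Be Li B N He C H / H B N Li Be He C / N C He H B Be Li / Li N Be B C H He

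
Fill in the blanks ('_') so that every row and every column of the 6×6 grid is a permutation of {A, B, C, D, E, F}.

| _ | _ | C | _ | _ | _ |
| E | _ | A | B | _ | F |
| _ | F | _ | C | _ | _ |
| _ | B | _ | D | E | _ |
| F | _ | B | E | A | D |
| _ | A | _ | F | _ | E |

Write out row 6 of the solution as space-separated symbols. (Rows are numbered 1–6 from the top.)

C A D F B E

(r1,c4) = A
(r1,c6) = B
(r3,c6) = A
(r4,c3) = F
(r4,c6) = C
(r5,c2) = C
(r6,c3) = D
(r1,c1) = D
(r1,c2) = E
(r1,c5) = F
(r2,c2) = D
(r2,c5) = C
(r3,c1) = B
(r3,c3) = E
(r3,c5) = D
(r4,c1) = A
(r6,c1) = C
(r6,c5) = B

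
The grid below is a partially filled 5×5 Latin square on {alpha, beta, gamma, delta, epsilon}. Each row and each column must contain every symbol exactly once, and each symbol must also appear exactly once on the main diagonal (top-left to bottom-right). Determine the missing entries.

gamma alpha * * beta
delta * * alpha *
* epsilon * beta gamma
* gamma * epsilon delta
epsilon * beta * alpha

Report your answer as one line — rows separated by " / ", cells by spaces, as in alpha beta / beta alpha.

row 1 has {alpha,beta,gamma}; column 4 has {alpha,beta,epsilon} — only delta is left for (r1,c4).
row 2 has {alpha,delta}; column 2 has {alpha,gamma,epsilon}; the diagonal has {alpha,gamma,epsilon} — only beta is left for (r2,c2).
row 2 has {alpha,beta,delta}; column 5 has {alpha,beta,gamma,delta} — only epsilon is left for (r2,c5).
row 3 has {beta,gamma,epsilon}; column 1 has {gamma,delta,epsilon} — only alpha is left for (r3,c1).
row 3 has {alpha,beta,gamma,epsilon}; column 3 has {beta}; the diagonal has {alpha,beta,gamma,epsilon} — only delta is left for (r3,c3).
row 4 has {gamma,delta,epsilon}; column 1 has {alpha,gamma,delta,epsilon} — only beta is left for (r4,c1).
row 4 has {beta,gamma,delta,epsilon}; column 3 has {beta,delta} — only alpha is left for (r4,c3).
row 5 has {alpha,beta,epsilon}; column 2 has {alpha,beta,gamma,epsilon} — only delta is left for (r5,c2).
row 5 has {alpha,beta,delta,epsilon}; column 4 has {alpha,beta,delta,epsilon} — only gamma is left for (r5,c4).
row 1 has {alpha,beta,gamma,delta}; column 3 has {alpha,beta,delta} — only epsilon is left for (r1,c3).
row 2 has {alpha,beta,delta,epsilon}; column 3 has {alpha,beta,delta,epsilon} — only gamma is left for (r2,c3).

gamma alpha epsilon delta beta / delta beta gamma alpha epsilon / alpha epsilon delta beta gamma / beta gamma alpha epsilon delta / epsilon delta beta gamma alpha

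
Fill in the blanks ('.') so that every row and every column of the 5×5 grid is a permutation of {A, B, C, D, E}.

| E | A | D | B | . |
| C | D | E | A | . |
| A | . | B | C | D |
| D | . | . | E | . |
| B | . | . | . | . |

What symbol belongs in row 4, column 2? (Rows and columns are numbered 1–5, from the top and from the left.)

B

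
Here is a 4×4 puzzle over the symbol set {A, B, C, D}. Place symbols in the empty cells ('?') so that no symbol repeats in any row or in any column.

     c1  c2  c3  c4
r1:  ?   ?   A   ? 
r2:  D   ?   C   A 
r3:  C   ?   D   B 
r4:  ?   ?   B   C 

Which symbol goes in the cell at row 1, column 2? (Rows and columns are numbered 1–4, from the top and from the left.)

C

(r1,c1) = B
(r1,c4) = D
(r2,c2) = B
(r3,c2) = A
(r4,c1) = A
(r4,c2) = D
(r1,c2) = C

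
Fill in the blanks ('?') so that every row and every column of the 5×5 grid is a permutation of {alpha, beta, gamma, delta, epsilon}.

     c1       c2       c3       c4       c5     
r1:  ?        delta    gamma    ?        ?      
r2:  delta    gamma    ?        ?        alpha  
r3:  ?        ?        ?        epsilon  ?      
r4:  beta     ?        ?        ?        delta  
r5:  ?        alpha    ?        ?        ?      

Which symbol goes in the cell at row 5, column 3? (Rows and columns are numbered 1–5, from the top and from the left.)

beta

(r2,c4) = beta
(r3,c2) = beta
(r3,c5) = gamma
(r4,c2) = epsilon
(r4,c3) = alpha
(r4,c4) = gamma
(r5,c4) = delta
(r1,c4) = alpha
(r2,c3) = epsilon
(r3,c1) = alpha
(r3,c3) = delta
(r5,c3) = beta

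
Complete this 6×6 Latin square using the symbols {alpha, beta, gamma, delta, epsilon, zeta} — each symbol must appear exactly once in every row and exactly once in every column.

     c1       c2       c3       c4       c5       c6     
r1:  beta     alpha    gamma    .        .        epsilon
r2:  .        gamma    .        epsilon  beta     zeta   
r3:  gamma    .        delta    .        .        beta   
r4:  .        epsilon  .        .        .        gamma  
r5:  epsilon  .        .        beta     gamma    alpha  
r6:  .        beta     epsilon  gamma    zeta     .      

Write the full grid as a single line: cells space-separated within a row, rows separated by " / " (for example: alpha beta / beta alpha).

beta alpha gamma zeta delta epsilon / delta gamma alpha epsilon beta zeta / gamma zeta delta alpha epsilon beta / zeta epsilon beta delta alpha gamma / epsilon delta zeta beta gamma alpha / alpha beta epsilon gamma zeta delta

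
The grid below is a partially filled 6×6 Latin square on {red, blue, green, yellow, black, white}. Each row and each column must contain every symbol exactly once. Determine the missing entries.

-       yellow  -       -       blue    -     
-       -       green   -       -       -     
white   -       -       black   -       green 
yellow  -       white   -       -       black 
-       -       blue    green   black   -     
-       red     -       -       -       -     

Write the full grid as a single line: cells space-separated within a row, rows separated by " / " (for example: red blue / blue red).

green yellow black red blue white / blue black green yellow white red / white blue red black yellow green / yellow green white blue red black / red white blue green black yellow / black red yellow white green blue

row 3 has {green,black,white}; column 2 has {red,yellow} — only blue is left for (r3,c2).
row 4 has {yellow,black,white}; column 2 has {red,blue,yellow} — only green is left for (r4,c2).
row 4 has {green,yellow,black,white}; column 5 has {blue,black} — only red is left for (r4,c5).
row 5 has {blue,green,black}; column 1 has {yellow,white} — only red is left for (r5,c1).
row 5 has {red,blue,green,black}; column 2 has {red,blue,green,yellow} — only white is left for (r5,c2).
row 5 has {red,blue,green,black,white}; column 6 has {green,black} — only yellow is left for (r5,c6).
row 2 has {green}; column 2 has {red,blue,green,yellow,white} — only black is left for (r2,c2).
row 3 has {blue,green,black,white}; column 5 has {red,blue,black} — only yellow is left for (r3,c5).
row 4 has {red,green,yellow,black,white}; column 4 has {green,black} — only blue is left for (r4,c4).
row 2 has {green,black}; column 1 has {red,yellow,white} — only blue is left for (r2,c1).
row 2 has {blue,green,black}; column 5 has {red,blue,yellow,black} — only white is left for (r2,c5).
row 2 has {blue,green,black,white}; column 6 has {green,yellow,black} — only red is left for (r2,c6).
row 3 has {blue,green,yellow,black,white}; column 3 has {blue,green,white} — only red is left for (r3,c3).
row 6 has {red}; column 5 has {red,blue,yellow,black,white} — only green is left for (r6,c5).
row 1 has {blue,yellow}; column 3 has {red,blue,green,white} — only black is left for (r1,c3).
row 1 has {blue,yellow,black}; column 6 has {red,green,yellow,black} — only white is left for (r1,c6).
row 2 has {red,blue,green,black,white}; column 4 has {blue,green,black} — only yellow is left for (r2,c4).
row 6 has {red,green}; column 1 has {red,blue,yellow,white} — only black is left for (r6,c1).
row 6 has {red,green,black}; column 3 has {red,blue,green,black,white} — only yellow is left for (r6,c3).
row 6 has {red,green,yellow,black}; column 4 has {blue,green,yellow,black} — only white is left for (r6,c4).
row 6 has {red,green,yellow,black,white}; column 6 has {red,green,yellow,black,white} — only blue is left for (r6,c6).
row 1 has {blue,yellow,black,white}; column 1 has {red,blue,yellow,black,white} — only green is left for (r1,c1).
row 1 has {blue,green,yellow,black,white}; column 4 has {blue,green,yellow,black,white} — only red is left for (r1,c4).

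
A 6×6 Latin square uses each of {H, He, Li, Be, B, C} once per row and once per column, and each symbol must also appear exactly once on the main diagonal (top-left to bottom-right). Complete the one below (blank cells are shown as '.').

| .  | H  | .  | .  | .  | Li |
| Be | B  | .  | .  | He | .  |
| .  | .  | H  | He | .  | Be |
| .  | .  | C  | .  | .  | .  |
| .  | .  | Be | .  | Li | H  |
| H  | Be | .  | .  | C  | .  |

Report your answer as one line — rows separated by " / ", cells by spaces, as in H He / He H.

(r2,c3) = Li
(r2,c6) = C
(r3,c5) = B
(r4,c4) = Be
(r4,c5) = H
(r6,c6) = He
(r1,c1) = C
(r1,c4) = B
(r1,c5) = Be
(r2,c4) = H
(r3,c1) = Li
(r3,c2) = C
(r4,c6) = B
(r5,c2) = He
(r5,c4) = C
(r6,c3) = B
(r6,c4) = Li
(r1,c3) = He
(r4,c1) = He
(r4,c2) = Li
(r5,c1) = B

C H He B Be Li / Be B Li H He C / Li C H He B Be / He Li C Be H B / B He Be C Li H / H Be B Li C He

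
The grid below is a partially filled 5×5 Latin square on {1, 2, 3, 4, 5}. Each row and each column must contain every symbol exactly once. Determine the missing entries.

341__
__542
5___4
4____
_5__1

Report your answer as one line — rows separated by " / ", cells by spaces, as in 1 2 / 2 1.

3 4 1 2 5 / 1 3 5 4 2 / 5 2 3 1 4 / 4 1 2 5 3 / 2 5 4 3 1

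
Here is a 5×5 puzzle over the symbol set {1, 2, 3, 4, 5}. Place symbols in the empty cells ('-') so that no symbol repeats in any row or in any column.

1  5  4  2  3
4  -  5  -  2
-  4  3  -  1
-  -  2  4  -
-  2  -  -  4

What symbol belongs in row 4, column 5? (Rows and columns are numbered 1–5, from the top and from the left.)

At row 3, column 4: row 3 has {1,3,4}; column 4 has {2,4}; that leaves 5.
At row 4, column 5: row 4 has {2,4}; column 5 has {1,2,3,4}; that leaves 5.

5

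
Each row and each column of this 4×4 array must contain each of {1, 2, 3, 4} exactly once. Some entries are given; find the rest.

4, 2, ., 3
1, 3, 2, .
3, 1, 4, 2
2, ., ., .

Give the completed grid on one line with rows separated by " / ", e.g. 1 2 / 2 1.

4 2 1 3 / 1 3 2 4 / 3 1 4 2 / 2 4 3 1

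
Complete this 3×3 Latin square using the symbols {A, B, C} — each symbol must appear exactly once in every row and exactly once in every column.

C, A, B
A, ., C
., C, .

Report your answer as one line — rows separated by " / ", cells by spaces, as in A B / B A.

C A B / A B C / B C A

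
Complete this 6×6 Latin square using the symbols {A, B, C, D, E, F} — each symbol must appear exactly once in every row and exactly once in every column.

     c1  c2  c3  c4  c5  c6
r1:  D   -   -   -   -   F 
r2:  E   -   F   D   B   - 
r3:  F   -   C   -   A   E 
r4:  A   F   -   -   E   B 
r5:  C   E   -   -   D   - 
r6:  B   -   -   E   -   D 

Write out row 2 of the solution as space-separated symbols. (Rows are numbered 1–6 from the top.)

(r1,c5): row 1 has {D,F}; column 5 has {A,B,D,E}, so it must be C.
(r3,c4): row 3 has {A,C,E,F}; column 4 has {D,E}, so it must be B.
(r4,c3): row 4 has {A,B,E,F}; column 3 has {C,F}, so it must be D.
(r4,c4): row 4 has {A,B,D,E,F}; column 4 has {B,D,E}, so it must be C.
(r5,c6): row 5 has {C,D,E}; column 6 has {B,D,E,F}, so it must be A.
(r6,c3): row 6 has {B,D,E}; column 3 has {C,D,F}, so it must be A.
(r6,c5): row 6 has {A,B,D,E}; column 5 has {A,B,C,D,E}, so it must be F.
(r1,c4): row 1 has {C,D,F}; column 4 has {B,C,D,E}, so it must be A.
(r2,c6): row 2 has {B,D,E,F}; column 6 has {A,B,D,E,F}, so it must be C.
(r3,c2): row 3 has {A,B,C,E,F}; column 2 has {E,F}, so it must be D.
(r5,c3): row 5 has {A,C,D,E}; column 3 has {A,C,D,F}, so it must be B.
(r5,c4): row 5 has {A,B,C,D,E}; column 4 has {A,B,C,D,E}, so it must be F.
(r6,c2): row 6 has {A,B,D,E,F}; column 2 has {D,E,F}, so it must be C.
(r1,c2): row 1 has {A,C,D,F}; column 2 has {C,D,E,F}, so it must be B.
(r1,c3): row 1 has {A,B,C,D,F}; column 3 has {A,B,C,D,F}, so it must be E.
(r2,c2): row 2 has {B,C,D,E,F}; column 2 has {B,C,D,E,F}, so it must be A.

E A F D B C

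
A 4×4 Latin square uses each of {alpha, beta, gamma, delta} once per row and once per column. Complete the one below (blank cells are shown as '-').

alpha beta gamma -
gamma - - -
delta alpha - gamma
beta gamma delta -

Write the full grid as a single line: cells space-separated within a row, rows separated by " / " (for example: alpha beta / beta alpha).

Cell (r1,c4): row 1 has {alpha,beta,gamma}; column 4 has {gamma} → delta.
Cell (r2,c2): row 2 has {gamma}; column 2 has {alpha,beta,gamma} → delta.
Cell (r3,c3): row 3 has {alpha,gamma,delta}; column 3 has {gamma,delta} → beta.
Cell (r4,c4): row 4 has {beta,gamma,delta}; column 4 has {gamma,delta} → alpha.
Cell (r2,c3): row 2 has {gamma,delta}; column 3 has {beta,gamma,delta} → alpha.
Cell (r2,c4): row 2 has {alpha,gamma,delta}; column 4 has {alpha,gamma,delta} → beta.

alpha beta gamma delta / gamma delta alpha beta / delta alpha beta gamma / beta gamma delta alpha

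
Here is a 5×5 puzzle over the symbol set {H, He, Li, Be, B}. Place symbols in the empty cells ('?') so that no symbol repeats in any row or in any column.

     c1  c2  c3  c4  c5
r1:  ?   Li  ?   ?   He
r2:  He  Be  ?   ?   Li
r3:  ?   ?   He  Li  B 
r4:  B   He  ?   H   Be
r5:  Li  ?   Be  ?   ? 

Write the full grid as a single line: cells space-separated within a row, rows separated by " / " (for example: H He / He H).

row 2 has {He,Li,Be}; column 4 has {H,Li} — only B is left for (r2,c4).
row 3 has {He,Li,B}; column 2 has {He,Li,Be} — only H is left for (r3,c2).
row 4 has {H,He,Be,B}; column 3 has {He,Be} — only Li is left for (r4,c3).
row 5 has {Li,Be}; column 2 has {H,He,Li,Be} — only B is left for (r5,c2).
row 5 has {Li,Be,B}; column 4 has {H,Li,B} — only He is left for (r5,c4).
row 5 has {He,Li,Be,B}; column 5 has {He,Li,Be,B} — only H is left for (r5,c5).
row 1 has {He,Li}; column 4 has {H,He,Li,B} — only Be is left for (r1,c4).
row 2 has {He,Li,Be,B}; column 3 has {He,Li,Be} — only H is left for (r2,c3).
row 3 has {H,He,Li,B}; column 1 has {He,Li,B} — only Be is left for (r3,c1).
row 1 has {He,Li,Be}; column 1 has {He,Li,Be,B} — only H is left for (r1,c1).
row 1 has {H,He,Li,Be}; column 3 has {H,He,Li,Be} — only B is left for (r1,c3).

H Li B Be He / He Be H B Li / Be H He Li B / B He Li H Be / Li B Be He H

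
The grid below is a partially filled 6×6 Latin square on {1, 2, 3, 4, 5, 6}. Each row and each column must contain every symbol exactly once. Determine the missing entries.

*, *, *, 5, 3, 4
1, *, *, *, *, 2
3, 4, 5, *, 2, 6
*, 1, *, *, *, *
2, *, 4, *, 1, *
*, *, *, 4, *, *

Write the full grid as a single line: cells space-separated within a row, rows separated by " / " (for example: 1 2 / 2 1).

6 2 1 5 3 4 / 1 5 3 6 4 2 / 3 4 5 1 2 6 / 4 1 6 2 5 3 / 2 6 4 3 1 5 / 5 3 2 4 6 1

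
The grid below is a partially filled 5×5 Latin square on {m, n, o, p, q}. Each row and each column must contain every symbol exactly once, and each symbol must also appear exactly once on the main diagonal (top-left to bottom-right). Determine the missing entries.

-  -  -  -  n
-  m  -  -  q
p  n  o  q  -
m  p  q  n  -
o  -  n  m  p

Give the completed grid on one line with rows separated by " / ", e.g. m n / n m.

(r1,c1) = q
(r1,c2) = o
(r1,c4) = p
(r2,c1) = n
(r2,c3) = p
(r2,c4) = o
(r3,c5) = m
(r4,c5) = o
(r5,c2) = q
(r1,c3) = m

q o m p n / n m p o q / p n o q m / m p q n o / o q n m p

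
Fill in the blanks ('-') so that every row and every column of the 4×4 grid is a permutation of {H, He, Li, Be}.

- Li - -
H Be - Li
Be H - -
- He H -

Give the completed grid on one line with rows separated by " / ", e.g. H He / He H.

(r1,c1) = He
(r1,c3) = Be
(r1,c4) = H
(r2,c3) = He
(r3,c3) = Li
(r3,c4) = He
(r4,c1) = Li
(r4,c4) = Be

He Li Be H / H Be He Li / Be H Li He / Li He H Be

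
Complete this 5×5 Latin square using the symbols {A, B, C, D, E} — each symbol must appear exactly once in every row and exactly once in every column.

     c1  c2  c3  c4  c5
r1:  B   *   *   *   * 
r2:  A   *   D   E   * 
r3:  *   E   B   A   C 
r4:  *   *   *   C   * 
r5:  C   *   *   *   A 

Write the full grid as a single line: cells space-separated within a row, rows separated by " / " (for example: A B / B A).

(r1,c4) = D
(r1,c5) = E
(r2,c5) = B
(r3,c1) = D
(r4,c1) = E
(r4,c3) = A
(r4,c5) = D
(r5,c3) = E
(r5,c4) = B
(r1,c3) = C
(r2,c2) = C
(r4,c2) = B
(r5,c2) = D
(r1,c2) = A

B A C D E / A C D E B / D E B A C / E B A C D / C D E B A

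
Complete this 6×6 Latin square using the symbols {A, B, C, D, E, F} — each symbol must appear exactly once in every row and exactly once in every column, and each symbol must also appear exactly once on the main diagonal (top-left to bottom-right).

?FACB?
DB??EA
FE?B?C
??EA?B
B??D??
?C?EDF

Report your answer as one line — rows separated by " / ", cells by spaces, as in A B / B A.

E F A C B D / D B C F E A / F E D B A C / C D E A F B / B A F D C E / A C B E D F

At row 1, column 1: row 1 has {A,B,C,F}; column 1 has {B,D,F}; the diagonal has {A,B,F}; that leaves E.
At row 1, column 6: row 1 has {A,B,C,E,F}; column 6 has {A,B,C,F}; that leaves D.
At row 2, column 4: row 2 has {A,B,D,E}; column 4 has {A,B,C,D,E}; that leaves F.
At row 3, column 3: row 3 has {B,C,E,F}; column 3 has {A,E}; the diagonal has {A,B,E,F}; that leaves D.
At row 3, column 5: row 3 has {B,C,D,E,F}; column 5 has {B,D,E}; that leaves A.
At row 4, column 1: row 4 has {A,B,E}; column 1 has {B,D,E,F}; that leaves C.
At row 4, column 2: row 4 has {A,B,C,E}; column 2 has {B,C,E,F}; that leaves D.
At row 4, column 5: row 4 has {A,B,C,D,E}; column 5 has {A,B,D,E}; that leaves F.
At row 5, column 2: row 5 has {B,D}; column 2 has {B,C,D,E,F}; that leaves A.
At row 5, column 5: row 5 has {A,B,D}; column 5 has {A,B,D,E,F}; the diagonal has {A,B,D,E,F}; that leaves C.
At row 5, column 6: row 5 has {A,B,C,D}; column 6 has {A,B,C,D,F}; that leaves E.
At row 6, column 1: row 6 has {C,D,E,F}; column 1 has {B,C,D,E,F}; that leaves A.
At row 6, column 3: row 6 has {A,C,D,E,F}; column 3 has {A,D,E}; that leaves B.
At row 2, column 3: row 2 has {A,B,D,E,F}; column 3 has {A,B,D,E}; that leaves C.
At row 5, column 3: row 5 has {A,B,C,D,E}; column 3 has {A,B,C,D,E}; that leaves F.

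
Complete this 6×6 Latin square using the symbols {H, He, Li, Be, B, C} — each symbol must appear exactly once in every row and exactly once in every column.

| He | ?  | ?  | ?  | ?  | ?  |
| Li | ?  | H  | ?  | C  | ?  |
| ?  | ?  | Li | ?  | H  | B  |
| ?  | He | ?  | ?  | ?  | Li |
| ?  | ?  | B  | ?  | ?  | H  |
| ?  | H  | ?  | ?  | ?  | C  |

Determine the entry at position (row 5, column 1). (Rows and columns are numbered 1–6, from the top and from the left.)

At row 1, column 6: row 1 has {He}; column 6 has {H,Li,B,C}; that leaves Be.
At row 2, column 6: row 2 has {H,Li,C}; column 6 has {H,Li,Be,B,C}; that leaves He.
At row 1, column 3: row 1 has {He,Be}; column 3 has {H,Li,B}; that leaves C.
At row 4, column 3: row 4 has {He,Li}; column 3 has {H,Li,B,C}; that leaves Be.
At row 4, column 5: row 4 has {He,Li,Be}; column 5 has {H,C}; that leaves B.
At row 6, column 3: row 6 has {H,C}; column 3 has {H,Li,Be,B,C}; that leaves He.
At row 1, column 5: row 1 has {He,Be,C}; column 5 has {H,B,C}; that leaves Li.
At row 6, column 5: row 6 has {H,He,C}; column 5 has {H,Li,B,C}; that leaves Be.
At row 1, column 2: row 1 has {He,Li,Be,C}; column 2 has {H,He}; that leaves B.
At row 1, column 4: row 1 has {He,Li,Be,B,C}; column 4 is empty so far; that leaves H.
At row 2, column 2: row 2 has {H,He,Li,C}; column 2 has {H,He,B}; that leaves Be.
At row 2, column 4: row 2 has {H,He,Li,Be,C}; column 4 has {H}; that leaves B.
At row 3, column 2: row 3 has {H,Li,B}; column 2 has {H,He,Be,B}; that leaves C.
At row 4, column 4: row 4 has {He,Li,Be,B}; column 4 has {H,B}; that leaves C.
At row 5, column 2: row 5 has {H,B}; column 2 has {H,He,Be,B,C}; that leaves Li.
At row 5, column 5: row 5 has {H,Li,B}; column 5 has {H,Li,Be,B,C}; that leaves He.
At row 6, column 1: row 6 has {H,He,Be,C}; column 1 has {He,Li}; that leaves B.
At row 6, column 4: row 6 has {H,He,Be,B,C}; column 4 has {H,B,C}; that leaves Li.
At row 3, column 1: row 3 has {H,Li,B,C}; column 1 has {He,Li,B}; that leaves Be.
At row 3, column 4: row 3 has {H,Li,Be,B,C}; column 4 has {H,Li,B,C}; that leaves He.
At row 4, column 1: row 4 has {He,Li,Be,B,C}; column 1 has {He,Li,Be,B}; that leaves H.
At row 5, column 1: row 5 has {H,He,Li,B}; column 1 has {H,He,Li,Be,B}; that leaves C.

C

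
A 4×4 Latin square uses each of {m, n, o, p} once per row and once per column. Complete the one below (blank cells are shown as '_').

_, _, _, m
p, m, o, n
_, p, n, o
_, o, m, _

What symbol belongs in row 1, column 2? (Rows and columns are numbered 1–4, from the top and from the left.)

n

(r1,c2): row 1 has {m}; column 2 has {m,o,p}, so it must be n.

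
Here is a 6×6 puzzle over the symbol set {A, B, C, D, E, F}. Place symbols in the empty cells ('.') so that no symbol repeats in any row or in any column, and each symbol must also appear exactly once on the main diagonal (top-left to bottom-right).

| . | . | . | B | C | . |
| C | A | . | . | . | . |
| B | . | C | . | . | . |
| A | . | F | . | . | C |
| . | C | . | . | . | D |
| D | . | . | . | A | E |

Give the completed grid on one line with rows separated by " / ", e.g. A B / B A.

F D E B C A / C A D E F B / B E C A D F / A B F D E C / E C A F B D / D F B C A E

row 1 has {B,C}; column 1 has {A,B,C,D}; the diagonal has {A,C,E} — only F is left for (r1,c1).
row 1 has {B,C,F}; column 6 has {C,D,E} — only A is left for (r1,c6).
row 3 has {B,C}; column 6 has {A,C,D,E} — only F is left for (r3,c6).
row 4 has {A,C,F}; column 4 has {B}; the diagonal has {A,C,E,F} — only D is left for (r4,c4).
row 5 has {C,D}; column 1 has {A,B,C,D,F} — only E is left for (r5,c1).
row 5 has {C,D,E}; column 5 has {A,C}; the diagonal has {A,C,D,E,F} — only B is left for (r5,c5).
row 6 has {A,D,E}; column 3 has {C,F} — only B is left for (r6,c3).
row 2 has {A,C}; column 6 has {A,C,D,E,F} — only B is left for (r2,c6).
row 4 has {A,C,D,F}; column 5 has {A,B,C} — only E is left for (r4,c5).
row 5 has {B,C,D,E}; column 3 has {B,C,F} — only A is left for (r5,c3).
row 5 has {A,B,C,D,E}; column 4 has {B,D} — only F is left for (r5,c4).
row 6 has {A,B,D,E}; column 2 has {A,C} — only F is left for (r6,c2).
row 6 has {A,B,D,E,F}; column 4 has {B,D,F} — only C is left for (r6,c4).
row 2 has {A,B,C}; column 4 has {B,C,D,F} — only E is left for (r2,c4).
row 3 has {B,C,F}; column 4 has {B,C,D,E,F} — only A is left for (r3,c4).
row 3 has {A,B,C,F}; column 5 has {A,B,C,E} — only D is left for (r3,c5).
row 4 has {A,C,D,E,F}; column 2 has {A,C,F} — only B is left for (r4,c2).
row 2 has {A,B,C,E}; column 3 has {A,B,C,F} — only D is left for (r2,c3).
row 2 has {A,B,C,D,E}; column 5 has {A,B,C,D,E} — only F is left for (r2,c5).
row 3 has {A,B,C,D,F}; column 2 has {A,B,C,F} — only E is left for (r3,c2).
row 1 has {A,B,C,F}; column 2 has {A,B,C,E,F} — only D is left for (r1,c2).
row 1 has {A,B,C,D,F}; column 3 has {A,B,C,D,F} — only E is left for (r1,c3).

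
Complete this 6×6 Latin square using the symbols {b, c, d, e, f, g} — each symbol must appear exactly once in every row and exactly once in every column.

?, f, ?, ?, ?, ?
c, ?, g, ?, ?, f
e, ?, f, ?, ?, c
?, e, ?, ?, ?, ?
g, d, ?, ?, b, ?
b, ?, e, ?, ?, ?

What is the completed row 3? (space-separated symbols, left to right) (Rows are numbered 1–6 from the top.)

(r1,c1) = d
(r2,c2) = b
(r3,c2) = g
(r3,c5) = d
(r4,c1) = f
(r5,c3) = c
(r5,c6) = e
(r6,c2) = c
(r1,c3) = b
(r1,c6) = g
(r2,c5) = e
(r3,c4) = b

e g f b d c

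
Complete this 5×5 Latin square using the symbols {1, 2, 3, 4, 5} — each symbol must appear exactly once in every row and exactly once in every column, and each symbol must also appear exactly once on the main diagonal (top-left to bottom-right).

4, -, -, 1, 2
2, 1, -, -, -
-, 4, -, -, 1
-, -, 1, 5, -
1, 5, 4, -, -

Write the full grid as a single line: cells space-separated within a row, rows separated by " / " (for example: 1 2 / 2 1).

4 3 5 1 2 / 2 1 3 4 5 / 5 4 2 3 1 / 3 2 1 5 4 / 1 5 4 2 3

(r1,c2) = 3
(r1,c3) = 5
(r2,c3) = 3
(r2,c4) = 4
(r2,c5) = 5
(r3,c3) = 2
(r3,c4) = 3
(r4,c1) = 3
(r4,c2) = 2
(r4,c5) = 4
(r5,c4) = 2
(r5,c5) = 3
(r3,c1) = 5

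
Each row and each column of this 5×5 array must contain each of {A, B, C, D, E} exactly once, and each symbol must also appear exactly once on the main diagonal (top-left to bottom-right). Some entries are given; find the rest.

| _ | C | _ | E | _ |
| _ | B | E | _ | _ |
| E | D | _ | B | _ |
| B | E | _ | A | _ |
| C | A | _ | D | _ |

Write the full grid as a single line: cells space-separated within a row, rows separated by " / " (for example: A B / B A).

D C A E B / A B E C D / E D C B A / B E D A C / C A B D E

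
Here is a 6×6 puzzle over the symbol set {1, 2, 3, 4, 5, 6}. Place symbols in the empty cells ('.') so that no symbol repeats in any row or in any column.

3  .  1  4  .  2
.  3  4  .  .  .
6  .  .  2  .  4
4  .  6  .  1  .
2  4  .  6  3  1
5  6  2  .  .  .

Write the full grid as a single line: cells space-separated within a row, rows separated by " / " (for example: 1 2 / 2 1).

At row 1, column 2: row 1 has {1,2,3,4}; column 2 has {3,4,6}; that leaves 5.
At row 1, column 5: row 1 has {1,2,3,4,5}; column 5 has {1,3}; that leaves 6.
At row 2, column 1: row 2 has {3,4}; column 1 has {2,3,4,5,6}; that leaves 1.
At row 2, column 4: row 2 has {1,3,4}; column 4 has {2,4,6}; that leaves 5.
At row 2, column 5: row 2 has {1,3,4,5}; column 5 has {1,3,6}; that leaves 2.
At row 2, column 6: row 2 has {1,2,3,4,5}; column 6 has {1,2,4}; that leaves 6.
At row 3, column 2: row 3 has {2,4,6}; column 2 has {3,4,5,6}; that leaves 1.
At row 3, column 5: row 3 has {1,2,4,6}; column 5 has {1,2,3,6}; that leaves 5.
At row 4, column 2: row 4 has {1,4,6}; column 2 has {1,3,4,5,6}; that leaves 2.
At row 4, column 4: row 4 has {1,2,4,6}; column 4 has {2,4,5,6}; that leaves 3.
At row 4, column 6: row 4 has {1,2,3,4,6}; column 6 has {1,2,4,6}; that leaves 5.
At row 5, column 3: row 5 has {1,2,3,4,6}; column 3 has {1,2,4,6}; that leaves 5.
At row 6, column 4: row 6 has {2,5,6}; column 4 has {2,3,4,5,6}; that leaves 1.
At row 6, column 5: row 6 has {1,2,5,6}; column 5 has {1,2,3,5,6}; that leaves 4.
At row 6, column 6: row 6 has {1,2,4,5,6}; column 6 has {1,2,4,5,6}; that leaves 3.
At row 3, column 3: row 3 has {1,2,4,5,6}; column 3 has {1,2,4,5,6}; that leaves 3.

3 5 1 4 6 2 / 1 3 4 5 2 6 / 6 1 3 2 5 4 / 4 2 6 3 1 5 / 2 4 5 6 3 1 / 5 6 2 1 4 3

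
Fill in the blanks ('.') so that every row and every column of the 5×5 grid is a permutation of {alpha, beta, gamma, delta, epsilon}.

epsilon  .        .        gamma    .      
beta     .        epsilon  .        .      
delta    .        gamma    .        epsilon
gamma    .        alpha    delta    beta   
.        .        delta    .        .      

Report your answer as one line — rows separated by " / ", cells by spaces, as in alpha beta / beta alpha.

(r1,c3) = beta
(r2,c4) = alpha
(r3,c4) = beta
(r4,c2) = epsilon
(r5,c1) = alpha
(r5,c4) = epsilon
(r5,c5) = gamma
(r2,c5) = delta
(r3,c2) = alpha
(r5,c2) = beta
(r1,c2) = delta
(r1,c5) = alpha
(r2,c2) = gamma

epsilon delta beta gamma alpha / beta gamma epsilon alpha delta / delta alpha gamma beta epsilon / gamma epsilon alpha delta beta / alpha beta delta epsilon gamma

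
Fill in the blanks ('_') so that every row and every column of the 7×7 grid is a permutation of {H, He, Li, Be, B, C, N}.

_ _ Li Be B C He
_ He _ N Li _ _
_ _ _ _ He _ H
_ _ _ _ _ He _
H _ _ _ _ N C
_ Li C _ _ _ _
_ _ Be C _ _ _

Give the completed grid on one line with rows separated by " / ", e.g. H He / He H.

row 1 has {He,Li,Be,B,C}; column 1 has {H} — only N is left for (r1,c1).
row 1 has {He,Li,Be,B,C,N}; column 2 has {He,Li} — only H is left for (r1,c2).
row 5 has {H,C,N}; column 5 has {He,Li,B} — only Be is left for (r5,c5).
row 5 has {H,Be,C,N}; column 2 has {H,He,Li} — only B is left for (r5,c2).
row 5 has {H,Be,B,C,N}; column 3 has {Li,Be,C} — only He is left for (r5,c3).
row 5 has {H,He,Be,B,C,N}; column 4 has {Be,C,N} — only Li is left for (r5,c4).
row 7 has {Be,C}; column 2 has {H,He,Li,B} — only N is left for (r7,c2).
row 7 has {Be,C,N}; column 5 has {He,Li,Be,B} — only H is left for (r7,c5).
row 3 has {H,He}; column 4 has {Li,Be,C,N} — only B is left for (r3,c4).
row 4 has {He}; column 4 has {Li,Be,B,C,N} — only H is left for (r4,c4).
row 6 has {Li,C}; column 4 has {H,Li,Be,B,C,N} — only He is left for (r6,c4).
row 6 has {He,Li,C}; column 5 has {H,He,Li,Be,B} — only N is left for (r6,c5).
row 3 has {H,He,B}; column 3 has {He,Li,Be,C} — only N is left for (r3,c3).
row 4 has {H,He}; column 3 has {He,Li,Be,C,N} — only B is left for (r4,c3).
row 4 has {H,He,B}; column 5 has {H,He,Li,Be,B,N} — only C is left for (r4,c5).
row 2 has {He,Li,N}; column 3 has {He,Li,Be,B,C,N} — only H is left for (r2,c3).
row 4 has {H,He,B,C}; column 2 has {H,He,Li,B,N} — only Be is left for (r4,c2).
row 3 has {H,He,B,N}; column 2 has {H,He,Li,Be,B,N} — only C is left for (r3,c2).
row 4 has {H,He,Be,B,C}; column 1 has {H,N} — only Li is left for (r4,c1).
row 4 has {H,He,Li,Be,B,C}; column 7 has {H,He,C} — only N is left for (r4,c7).
row 3 has {H,He,B,C,N}; column 1 has {H,Li,N} — only Be is left for (r3,c1).
row 3 has {H,He,Be,B,C,N}; column 6 has {He,C,N} — only Li is left for (r3,c6).
row 6 has {He,Li,C,N}; column 1 has {H,Li,Be,N} — only B is left for (r6,c1).
row 6 has {He,Li,B,C,N}; column 7 has {H,He,C,N} — only Be is left for (r6,c7).
row 7 has {H,Be,C,N}; column 1 has {H,Li,Be,B,N} — only He is left for (r7,c1).
row 7 has {H,He,Be,C,N}; column 6 has {He,Li,C,N} — only B is left for (r7,c6).
row 7 has {H,He,Be,B,C,N}; column 7 has {H,He,Be,C,N} — only Li is left for (r7,c7).
row 2 has {H,He,Li,N}; column 1 has {H,He,Li,Be,B,N} — only C is left for (r2,c1).
row 2 has {H,He,Li,C,N}; column 6 has {He,Li,B,C,N} — only Be is left for (r2,c6).
row 2 has {H,He,Li,Be,C,N}; column 7 has {H,He,Li,Be,C,N} — only B is left for (r2,c7).
row 6 has {He,Li,Be,B,C,N}; column 6 has {He,Li,Be,B,C,N} — only H is left for (r6,c6).

N H Li Be B C He / C He H N Li Be B / Be C N B He Li H / Li Be B H C He N / H B He Li Be N C / B Li C He N H Be / He N Be C H B Li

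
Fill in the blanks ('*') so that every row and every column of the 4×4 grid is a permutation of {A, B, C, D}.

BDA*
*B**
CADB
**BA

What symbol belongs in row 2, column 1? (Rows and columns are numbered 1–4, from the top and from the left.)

A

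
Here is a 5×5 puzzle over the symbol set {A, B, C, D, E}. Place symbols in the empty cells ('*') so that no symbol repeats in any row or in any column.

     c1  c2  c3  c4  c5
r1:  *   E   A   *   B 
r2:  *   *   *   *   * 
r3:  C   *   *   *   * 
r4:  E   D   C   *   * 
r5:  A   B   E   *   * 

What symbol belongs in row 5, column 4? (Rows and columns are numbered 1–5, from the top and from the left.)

(r1,c1) = D
(r1,c4) = C
(r2,c1) = B
(r2,c3) = D
(r3,c2) = A
(r3,c3) = B
(r4,c5) = A
(r5,c4) = D

D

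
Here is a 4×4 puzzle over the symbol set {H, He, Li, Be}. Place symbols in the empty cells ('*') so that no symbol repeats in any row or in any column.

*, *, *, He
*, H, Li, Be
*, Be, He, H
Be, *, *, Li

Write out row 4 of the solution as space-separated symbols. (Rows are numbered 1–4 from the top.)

Be He H Li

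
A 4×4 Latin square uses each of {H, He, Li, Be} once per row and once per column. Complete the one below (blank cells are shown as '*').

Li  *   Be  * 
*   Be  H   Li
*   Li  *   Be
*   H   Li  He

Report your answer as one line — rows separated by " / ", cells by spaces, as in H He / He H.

Li He Be H / He Be H Li / H Li He Be / Be H Li He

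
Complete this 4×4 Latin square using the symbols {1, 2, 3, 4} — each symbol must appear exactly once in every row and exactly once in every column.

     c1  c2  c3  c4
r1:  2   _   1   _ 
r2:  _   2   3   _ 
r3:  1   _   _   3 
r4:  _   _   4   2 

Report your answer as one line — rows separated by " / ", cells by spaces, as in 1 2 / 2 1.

2 3 1 4 / 4 2 3 1 / 1 4 2 3 / 3 1 4 2

(r1,c4) = 4
(r2,c1) = 4
(r2,c4) = 1
(r3,c2) = 4
(r3,c3) = 2
(r4,c1) = 3
(r4,c2) = 1
(r1,c2) = 3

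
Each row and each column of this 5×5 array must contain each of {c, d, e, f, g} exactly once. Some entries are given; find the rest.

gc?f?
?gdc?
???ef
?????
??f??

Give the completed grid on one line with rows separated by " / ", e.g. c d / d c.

g c e f d / f g d c e / c d g e f / e f c d g / d e f g c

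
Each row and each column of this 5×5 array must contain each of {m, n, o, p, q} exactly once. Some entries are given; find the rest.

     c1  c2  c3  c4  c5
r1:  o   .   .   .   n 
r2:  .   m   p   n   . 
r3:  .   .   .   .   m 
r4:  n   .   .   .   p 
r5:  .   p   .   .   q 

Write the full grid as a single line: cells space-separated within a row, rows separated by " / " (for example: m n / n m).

(r1,c2) = q
(r1,c3) = m
(r1,c4) = p
(r2,c1) = q
(r2,c5) = o
(r3,c1) = p
(r4,c2) = o
(r4,c3) = q
(r4,c4) = m
(r5,c1) = m
(r5,c4) = o
(r3,c2) = n
(r3,c3) = o
(r3,c4) = q
(r5,c3) = n

o q m p n / q m p n o / p n o q m / n o q m p / m p n o q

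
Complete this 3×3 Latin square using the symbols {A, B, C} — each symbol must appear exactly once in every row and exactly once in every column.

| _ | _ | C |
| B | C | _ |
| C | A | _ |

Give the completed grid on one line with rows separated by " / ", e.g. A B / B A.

A B C / B C A / C A B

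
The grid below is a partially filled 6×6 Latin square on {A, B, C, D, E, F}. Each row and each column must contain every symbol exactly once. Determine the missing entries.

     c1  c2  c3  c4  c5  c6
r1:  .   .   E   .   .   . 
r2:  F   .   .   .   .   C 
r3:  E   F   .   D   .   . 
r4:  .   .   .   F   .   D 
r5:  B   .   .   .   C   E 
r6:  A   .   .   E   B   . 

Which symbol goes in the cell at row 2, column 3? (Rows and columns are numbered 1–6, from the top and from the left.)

(r3,c5) = A
(r3,c6) = B
(r4,c1) = C
(r4,c5) = E
(r5,c4) = A
(r6,c6) = F
(r1,c1) = D
(r1,c5) = F
(r1,c6) = A
(r2,c4) = B
(r2,c5) = D
(r3,c3) = C
(r5,c2) = D
(r5,c3) = F
(r6,c2) = C
(r6,c3) = D
(r1,c2) = B
(r1,c4) = C
(r2,c3) = A

A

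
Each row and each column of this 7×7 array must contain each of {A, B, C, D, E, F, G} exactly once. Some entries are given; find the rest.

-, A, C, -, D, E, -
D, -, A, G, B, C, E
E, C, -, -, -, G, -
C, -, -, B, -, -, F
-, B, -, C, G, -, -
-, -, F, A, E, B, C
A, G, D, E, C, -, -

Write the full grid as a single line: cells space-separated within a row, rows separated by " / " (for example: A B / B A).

row 1 has {A,C,D,E}; column 4 has {A,B,C,E,G} — only F is left for (r1,c4).
row 2 has {A,B,C,D,E,G}; column 2 has {A,B,C,G} — only F is left for (r2,c2).
row 3 has {C,E,G}; column 3 has {A,C,D,F} — only B is left for (r3,c3).
row 3 has {B,C,E,G}; column 4 has {A,B,C,E,F,G} — only D is left for (r3,c4).
row 3 has {B,C,D,E,G}; column 7 has {C,E,F} — only A is left for (r3,c7).
row 4 has {B,C,F}; column 5 has {B,C,D,E,G} — only A is left for (r4,c5).
row 4 has {A,B,C,F}; column 6 has {B,C,E,G} — only D is left for (r4,c6).
row 5 has {B,C,G}; column 1 has {A,C,D,E} — only F is left for (r5,c1).
row 5 has {B,C,F,G}; column 3 has {A,B,C,D,F} — only E is left for (r5,c3).
row 5 has {B,C,E,F,G}; column 6 has {B,C,D,E,G} — only A is left for (r5,c6).
row 5 has {A,B,C,E,F,G}; column 7 has {A,C,E,F} — only D is left for (r5,c7).
row 6 has {A,B,C,E,F}; column 1 has {A,C,D,E,F} — only G is left for (r6,c1).
row 6 has {A,B,C,E,F,G}; column 2 has {A,B,C,F,G} — only D is left for (r6,c2).
row 7 has {A,C,D,E,G}; column 6 has {A,B,C,D,E,G} — only F is left for (r7,c6).
row 7 has {A,C,D,E,F,G}; column 7 has {A,C,D,E,F} — only B is left for (r7,c7).
row 1 has {A,C,D,E,F}; column 1 has {A,C,D,E,F,G} — only B is left for (r1,c1).
row 1 has {A,B,C,D,E,F}; column 7 has {A,B,C,D,E,F} — only G is left for (r1,c7).
row 3 has {A,B,C,D,E,G}; column 5 has {A,B,C,D,E,G} — only F is left for (r3,c5).
row 4 has {A,B,C,D,F}; column 2 has {A,B,C,D,F,G} — only E is left for (r4,c2).
row 4 has {A,B,C,D,E,F}; column 3 has {A,B,C,D,E,F} — only G is left for (r4,c3).

B A C F D E G / D F A G B C E / E C B D F G A / C E G B A D F / F B E C G A D / G D F A E B C / A G D E C F B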